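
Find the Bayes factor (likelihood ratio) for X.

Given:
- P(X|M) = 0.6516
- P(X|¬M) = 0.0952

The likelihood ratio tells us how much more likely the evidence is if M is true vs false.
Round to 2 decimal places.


Likelihood Ratio (LR) = P(X|M) / P(X|¬M)

LR = 0.6516 / 0.0952
   = 6.84

The evidence is 6.84 times more likely if M is true than if M is false.
Since LR > 1, the evidence supports M over ¬M.


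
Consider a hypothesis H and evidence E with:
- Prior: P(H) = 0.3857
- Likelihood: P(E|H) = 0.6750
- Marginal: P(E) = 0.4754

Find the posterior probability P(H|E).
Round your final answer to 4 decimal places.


Using Bayes' theorem:

P(H|E) = P(E|H) × P(H) / P(E)
       = 0.6750 × 0.3857 / 0.4754
       = 0.26034750 / 0.4754
       = 0.5476

The evidence strengthens our belief in H.
Prior: 0.3857 → Posterior: 0.5476


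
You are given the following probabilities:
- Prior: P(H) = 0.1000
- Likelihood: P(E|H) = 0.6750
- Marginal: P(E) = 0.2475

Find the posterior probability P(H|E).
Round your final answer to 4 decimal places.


Using Bayes' theorem:

P(H|E) = P(E|H) × P(H) / P(E)
       = 0.6750 × 0.1000 / 0.2475
       = 0.06750000 / 0.2475
       = 0.2727

The evidence strengthens our belief in H.
Prior: 0.1000 → Posterior: 0.2727


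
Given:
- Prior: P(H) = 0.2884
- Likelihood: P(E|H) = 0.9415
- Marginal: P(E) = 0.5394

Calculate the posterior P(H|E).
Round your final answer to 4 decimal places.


Using Bayes' theorem:

P(H|E) = P(E|H) × P(H) / P(E)
       = 0.9415 × 0.2884 / 0.5394
       = 0.27152860 / 0.5394
       = 0.5034

The evidence strengthens our belief in H.
Prior: 0.2884 → Posterior: 0.5034


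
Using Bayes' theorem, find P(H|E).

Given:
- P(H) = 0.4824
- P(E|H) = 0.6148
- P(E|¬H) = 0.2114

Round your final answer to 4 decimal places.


Bayes' theorem: P(H|E) = P(E|H) × P(H) / P(E)

Step 1: Calculate P(E) using law of total probability
P(E) = P(E|H)P(H) + P(E|¬H)P(¬H)
     = 0.6148 × 0.4824 + 0.2114 × 0.5176
     = 0.29657952 + 0.10942064
     = 0.40600016

Step 2: Apply Bayes' theorem
P(H|E) = P(E|H) × P(H) / P(E)
       = 0.29657952 / 0.40600016
       = 0.7305


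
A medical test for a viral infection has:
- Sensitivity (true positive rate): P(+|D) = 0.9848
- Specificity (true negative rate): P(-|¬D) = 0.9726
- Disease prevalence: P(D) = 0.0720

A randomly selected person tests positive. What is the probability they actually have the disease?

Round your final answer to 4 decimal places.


Let D = has disease, + = positive test

Given:
- P(D) = 0.0720 (prevalence)
- P(+|D) = 0.9848 (sensitivity)
- P(-|¬D) = 0.9726 (specificity)
- P(+|¬D) = 0.0274 (false positive rate = 1 - specificity)

Step 1: Find P(+)
P(+) = P(+|D)P(D) + P(+|¬D)P(¬D)
     = 0.9848 × 0.0720 + 0.0274 × 0.9280
     = 0.07090560 + 0.02542720
     = 0.09633280

Step 2: Apply Bayes' theorem for P(D|+)
P(D|+) = P(+|D)P(D) / P(+)
       = 0.07090560 / 0.09633280
       = 0.7360


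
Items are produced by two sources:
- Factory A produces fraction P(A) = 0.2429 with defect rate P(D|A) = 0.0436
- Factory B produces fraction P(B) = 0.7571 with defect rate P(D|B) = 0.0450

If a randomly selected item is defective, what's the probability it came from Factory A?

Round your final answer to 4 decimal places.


Let A = from Factory A, D = defective

Given:
- P(A) = 0.2429, P(B) = 0.7571
- P(D|A) = 0.0436, P(D|B) = 0.0450

Step 1: Find P(D)
P(D) = P(D|A)P(A) + P(D|B)P(B)
     = 0.0436 × 0.2429 + 0.0450 × 0.7571
     = 0.01059044 + 0.03406950
     = 0.04465994

Step 2: Apply Bayes' theorem
P(A|D) = P(D|A)P(A) / P(D)
       = 0.01059044 / 0.04465994
       = 0.2371


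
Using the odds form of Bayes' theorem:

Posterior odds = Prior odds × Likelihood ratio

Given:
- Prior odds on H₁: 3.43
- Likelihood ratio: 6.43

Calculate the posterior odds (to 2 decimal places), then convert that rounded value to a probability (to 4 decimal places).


Step 1: Calculate posterior odds
Posterior odds = Prior odds × LR
               = 3.43 × 6.43
               = 22.05

Step 2: Convert to probability
P(H₁|E) = Posterior odds / (1 + Posterior odds)
       = 22.05 / (1 + 22.05)
       = 22.05 / 23.05
       = 0.9566

The evidence increased P(H₁) from 0.7743 to 0.9566.


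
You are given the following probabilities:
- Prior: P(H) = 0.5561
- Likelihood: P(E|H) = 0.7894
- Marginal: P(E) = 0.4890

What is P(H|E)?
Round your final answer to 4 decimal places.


Using Bayes' theorem:

P(H|E) = P(E|H) × P(H) / P(E)
       = 0.7894 × 0.5561 / 0.4890
       = 0.43898534 / 0.4890
       = 0.8977

The evidence strengthens our belief in H.
Prior: 0.5561 → Posterior: 0.8977


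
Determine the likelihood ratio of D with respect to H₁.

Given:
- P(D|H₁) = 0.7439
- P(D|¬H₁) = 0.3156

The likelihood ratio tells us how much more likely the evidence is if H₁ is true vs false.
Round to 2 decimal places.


Likelihood Ratio (LR) = P(D|H₁) / P(D|¬H₁)

LR = 0.7439 / 0.3156
   = 2.36

The evidence is 2.36 times more likely if H₁ is true than if H₁ is false.
Because LR exceeds 1, D is evidence for H₁.


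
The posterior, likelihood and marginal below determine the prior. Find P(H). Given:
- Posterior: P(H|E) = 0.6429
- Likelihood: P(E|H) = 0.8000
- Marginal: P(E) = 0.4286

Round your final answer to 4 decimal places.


From Bayes' theorem: P(H|E) = P(E|H) × P(H) / P(E)

Rearranging for P(H):
P(H) = P(H|E) × P(E) / P(E|H)
     = 0.6429 × 0.4286 / 0.8000
     = 0.27554694 / 0.8000
     = 0.3444


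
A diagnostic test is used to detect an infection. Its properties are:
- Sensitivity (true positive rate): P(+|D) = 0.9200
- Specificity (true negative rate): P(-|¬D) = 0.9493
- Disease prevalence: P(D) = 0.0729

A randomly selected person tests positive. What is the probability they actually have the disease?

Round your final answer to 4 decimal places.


Let D = has disease, + = positive test

Given:
- P(D) = 0.0729 (prevalence)
- P(+|D) = 0.9200 (sensitivity)
- P(-|¬D) = 0.9493 (specificity)
- P(+|¬D) = 0.0507 (false positive rate = 1 - specificity)

Step 1: Find P(+)
P(+) = P(+|D)P(D) + P(+|¬D)P(¬D)
     = 0.9200 × 0.0729 + 0.0507 × 0.9271
     = 0.06706800 + 0.04700397
     = 0.11407197

Step 2: Apply Bayes' theorem for P(D|+)
P(D|+) = P(+|D)P(D) / P(+)
       = 0.06706800 / 0.11407197
       = 0.5879


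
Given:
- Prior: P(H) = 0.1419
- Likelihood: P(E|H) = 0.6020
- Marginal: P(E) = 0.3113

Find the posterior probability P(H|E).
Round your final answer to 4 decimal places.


Using Bayes' theorem:

P(H|E) = P(E|H) × P(H) / P(E)
       = 0.6020 × 0.1419 / 0.3113
       = 0.08542380 / 0.3113
       = 0.2744

The evidence strengthens our belief in H.
Prior: 0.1419 → Posterior: 0.2744


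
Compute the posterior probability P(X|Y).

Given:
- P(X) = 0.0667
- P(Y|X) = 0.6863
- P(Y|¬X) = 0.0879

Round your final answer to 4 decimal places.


Bayes' theorem: P(X|Y) = P(Y|X) × P(X) / P(Y)

Step 1: Calculate P(Y) using law of total probability
P(Y) = P(Y|X)P(X) + P(Y|¬X)P(¬X)
     = 0.6863 × 0.0667 + 0.0879 × 0.9333
     = 0.04577621 + 0.08203707
     = 0.12781328

Step 2: Apply Bayes' theorem
P(X|Y) = P(Y|X) × P(X) / P(Y)
       = 0.04577621 / 0.12781328
       = 0.3581


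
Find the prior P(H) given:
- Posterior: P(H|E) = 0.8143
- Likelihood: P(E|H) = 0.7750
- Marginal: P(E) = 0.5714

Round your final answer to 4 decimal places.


From Bayes' theorem: P(H|E) = P(E|H) × P(H) / P(E)

Rearranging for P(H):
P(H) = P(H|E) × P(E) / P(E|H)
     = 0.8143 × 0.5714 / 0.7750
     = 0.46529102 / 0.7750
     = 0.6004


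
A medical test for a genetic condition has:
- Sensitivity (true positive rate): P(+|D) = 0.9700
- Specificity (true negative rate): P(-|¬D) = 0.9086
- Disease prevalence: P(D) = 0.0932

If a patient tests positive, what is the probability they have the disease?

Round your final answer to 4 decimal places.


Let D = has disease, + = positive test

Given:
- P(D) = 0.0932 (prevalence)
- P(+|D) = 0.9700 (sensitivity)
- P(-|¬D) = 0.9086 (specificity)
- P(+|¬D) = 0.0914 (false positive rate = 1 - specificity)

Step 1: Find P(+)
P(+) = P(+|D)P(D) + P(+|¬D)P(¬D)
     = 0.9700 × 0.0932 + 0.0914 × 0.9068
     = 0.09040400 + 0.08288152
     = 0.17328552

Step 2: Apply Bayes' theorem for P(D|+)
P(D|+) = P(+|D)P(D) / P(+)
       = 0.09040400 / 0.17328552
       = 0.5217


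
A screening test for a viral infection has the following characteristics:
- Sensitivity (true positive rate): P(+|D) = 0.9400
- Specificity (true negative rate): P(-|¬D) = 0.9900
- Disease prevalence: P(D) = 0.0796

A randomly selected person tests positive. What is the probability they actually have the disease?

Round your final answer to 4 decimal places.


Let D = has disease, + = positive test

Given:
- P(D) = 0.0796 (prevalence)
- P(+|D) = 0.9400 (sensitivity)
- P(-|¬D) = 0.9900 (specificity)
- P(+|¬D) = 0.0100 (false positive rate = 1 - specificity)

Step 1: Find P(+)
P(+) = P(+|D)P(D) + P(+|¬D)P(¬D)
     = 0.9400 × 0.0796 + 0.0100 × 0.9204
     = 0.07482400 + 0.00920400
     = 0.08402800

Step 2: Apply Bayes' theorem for P(D|+)
P(D|+) = P(+|D)P(D) / P(+)
       = 0.07482400 / 0.08402800
       = 0.8905


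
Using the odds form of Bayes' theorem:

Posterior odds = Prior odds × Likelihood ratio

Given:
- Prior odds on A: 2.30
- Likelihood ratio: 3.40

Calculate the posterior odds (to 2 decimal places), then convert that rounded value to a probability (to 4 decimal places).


Step 1: Calculate posterior odds
Posterior odds = Prior odds × LR
               = 2.30 × 3.40
               = 7.82

Step 2: Convert to probability
P(A|E) = Posterior odds / (1 + Posterior odds)
       = 7.82 / (1 + 7.82)
       = 7.82 / 8.82
       = 0.8866

The evidence increased P(A) from 0.6970 to 0.8866.


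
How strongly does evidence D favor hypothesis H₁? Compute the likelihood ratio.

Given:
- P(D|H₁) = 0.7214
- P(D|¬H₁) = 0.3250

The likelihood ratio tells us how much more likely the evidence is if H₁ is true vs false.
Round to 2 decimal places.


Likelihood Ratio (LR) = P(D|H₁) / P(D|¬H₁)

LR = 0.7214 / 0.3250
   = 2.22

The evidence is 2.22 times more likely if H₁ is true than if H₁ is false.
Since LR > 1, the evidence supports H₁ over ¬H₁.


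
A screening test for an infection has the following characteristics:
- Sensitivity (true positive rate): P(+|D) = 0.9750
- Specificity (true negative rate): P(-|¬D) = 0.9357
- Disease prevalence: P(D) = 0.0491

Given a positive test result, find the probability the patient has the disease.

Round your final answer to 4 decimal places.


Let D = has disease, + = positive test

Given:
- P(D) = 0.0491 (prevalence)
- P(+|D) = 0.9750 (sensitivity)
- P(-|¬D) = 0.9357 (specificity)
- P(+|¬D) = 0.0643 (false positive rate = 1 - specificity)

Step 1: Find P(+)
P(+) = P(+|D)P(D) + P(+|¬D)P(¬D)
     = 0.9750 × 0.0491 + 0.0643 × 0.9509
     = 0.04787250 + 0.06114287
     = 0.10901537

Step 2: Apply Bayes' theorem for P(D|+)
P(D|+) = P(+|D)P(D) / P(+)
       = 0.04787250 / 0.10901537
       = 0.4391


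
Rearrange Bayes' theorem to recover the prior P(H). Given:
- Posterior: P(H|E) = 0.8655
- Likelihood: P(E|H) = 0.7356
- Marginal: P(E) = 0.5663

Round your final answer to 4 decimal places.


From Bayes' theorem: P(H|E) = P(E|H) × P(H) / P(E)

Rearranging for P(H):
P(H) = P(H|E) × P(E) / P(E|H)
     = 0.8655 × 0.5663 / 0.7356
     = 0.49013265 / 0.7356
     = 0.6663


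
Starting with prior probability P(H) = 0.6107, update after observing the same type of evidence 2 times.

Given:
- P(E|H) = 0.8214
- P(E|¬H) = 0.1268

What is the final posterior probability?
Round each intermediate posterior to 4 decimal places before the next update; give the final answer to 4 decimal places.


Sequential Bayesian updating:

Initial prior: P(H) = 0.6107

Update 1:
  P(E) = 0.8214 × 0.6107 + 0.1268 × 0.3893 = 0.50162898 + 0.04936324 = 0.55099222
  P(H|E) = 0.50162898 / 0.55099222 = 0.9104

Update 2:
  P(E) = 0.8214 × 0.9104 + 0.1268 × 0.0896 = 0.74780256 + 0.01136128 = 0.75916384
  P(H|E) = 0.74780256 / 0.75916384 = 0.9850

Final posterior: 0.9850


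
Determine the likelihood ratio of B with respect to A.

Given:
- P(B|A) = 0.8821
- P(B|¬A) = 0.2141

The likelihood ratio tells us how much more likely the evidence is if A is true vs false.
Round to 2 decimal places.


Likelihood Ratio (LR) = P(B|A) / P(B|¬A)

LR = 0.8821 / 0.2141
   = 4.12

The evidence is 4.12 times more likely if A is true than if A is false.
Since LR > 1, the evidence supports A over ¬A.


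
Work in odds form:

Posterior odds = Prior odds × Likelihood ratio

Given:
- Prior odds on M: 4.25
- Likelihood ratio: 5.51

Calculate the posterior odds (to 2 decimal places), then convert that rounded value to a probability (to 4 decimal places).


Step 1: Calculate posterior odds
Posterior odds = Prior odds × LR
               = 4.25 × 5.51
               = 23.42

Step 2: Convert to probability
P(M|E) = Posterior odds / (1 + Posterior odds)
       = 23.42 / (1 + 23.42)
       = 23.42 / 24.42
       = 0.9590

The evidence increased P(M) from 0.8095 to 0.9590.


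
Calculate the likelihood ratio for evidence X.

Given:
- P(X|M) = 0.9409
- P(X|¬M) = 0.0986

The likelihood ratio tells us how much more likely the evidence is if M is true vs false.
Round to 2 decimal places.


Likelihood Ratio (LR) = P(X|M) / P(X|¬M)

LR = 0.9409 / 0.0986
   = 9.54

The evidence is 9.54 times more likely if M is true than if M is false.
Because LR exceeds 1, X is evidence for M.


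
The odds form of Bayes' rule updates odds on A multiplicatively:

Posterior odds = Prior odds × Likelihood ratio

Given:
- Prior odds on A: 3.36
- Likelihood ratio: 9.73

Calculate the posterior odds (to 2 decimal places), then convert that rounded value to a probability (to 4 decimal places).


Step 1: Calculate posterior odds
Posterior odds = Prior odds × LR
               = 3.36 × 9.73
               = 32.69

Step 2: Convert to probability
P(A|E) = Posterior odds / (1 + Posterior odds)
       = 32.69 / (1 + 32.69)
       = 32.69 / 33.69
       = 0.9703

The evidence increased P(A) from 0.7706 to 0.9703.


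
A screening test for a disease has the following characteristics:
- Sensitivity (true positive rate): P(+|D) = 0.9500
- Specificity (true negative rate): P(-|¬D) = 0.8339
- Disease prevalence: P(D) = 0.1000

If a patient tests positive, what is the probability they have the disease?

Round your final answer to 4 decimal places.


Let D = has disease, + = positive test

Given:
- P(D) = 0.1000 (prevalence)
- P(+|D) = 0.9500 (sensitivity)
- P(-|¬D) = 0.8339 (specificity)
- P(+|¬D) = 0.1661 (false positive rate = 1 - specificity)

Step 1: Find P(+)
P(+) = P(+|D)P(D) + P(+|¬D)P(¬D)
     = 0.9500 × 0.1000 + 0.1661 × 0.9000
     = 0.09500000 + 0.14949000
     = 0.24449000

Step 2: Apply Bayes' theorem for P(D|+)
P(D|+) = P(+|D)P(D) / P(+)
       = 0.09500000 / 0.24449000
       = 0.3886


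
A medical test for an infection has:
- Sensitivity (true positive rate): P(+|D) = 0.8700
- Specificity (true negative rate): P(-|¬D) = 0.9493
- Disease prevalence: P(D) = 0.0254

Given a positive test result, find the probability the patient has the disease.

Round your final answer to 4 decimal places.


Let D = has disease, + = positive test

Given:
- P(D) = 0.0254 (prevalence)
- P(+|D) = 0.8700 (sensitivity)
- P(-|¬D) = 0.9493 (specificity)
- P(+|¬D) = 0.0507 (false positive rate = 1 - specificity)

Step 1: Find P(+)
P(+) = P(+|D)P(D) + P(+|¬D)P(¬D)
     = 0.8700 × 0.0254 + 0.0507 × 0.9746
     = 0.02209800 + 0.04941222
     = 0.07151022

Step 2: Apply Bayes' theorem for P(D|+)
P(D|+) = P(+|D)P(D) / P(+)
       = 0.02209800 / 0.07151022
       = 0.3090


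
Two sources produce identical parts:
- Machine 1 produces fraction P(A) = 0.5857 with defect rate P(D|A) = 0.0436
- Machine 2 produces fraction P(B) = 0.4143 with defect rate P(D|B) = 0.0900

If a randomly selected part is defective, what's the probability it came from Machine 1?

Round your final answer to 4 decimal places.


Let A = from Machine 1, D = defective

Given:
- P(A) = 0.5857, P(B) = 0.4143
- P(D|A) = 0.0436, P(D|B) = 0.0900

Step 1: Find P(D)
P(D) = P(D|A)P(A) + P(D|B)P(B)
     = 0.0436 × 0.5857 + 0.0900 × 0.4143
     = 0.02553652 + 0.03728700
     = 0.06282352

Step 2: Apply Bayes' theorem
P(A|D) = P(D|A)P(A) / P(D)
       = 0.02553652 / 0.06282352
       = 0.4065


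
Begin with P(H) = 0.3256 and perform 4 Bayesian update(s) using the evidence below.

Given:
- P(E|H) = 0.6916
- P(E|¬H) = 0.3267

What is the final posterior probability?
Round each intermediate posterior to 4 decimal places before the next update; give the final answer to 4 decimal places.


Sequential Bayesian updating:

Initial prior: P(H) = 0.3256

Update 1:
  P(E) = 0.6916 × 0.3256 + 0.3267 × 0.6744 = 0.22518496 + 0.22032648 = 0.44551144
  P(H|E) = 0.22518496 / 0.44551144 = 0.5055

Update 2:
  P(E) = 0.6916 × 0.5055 + 0.3267 × 0.4945 = 0.34960380 + 0.16155315 = 0.51115695
  P(H|E) = 0.34960380 / 0.51115695 = 0.6839

Update 3:
  P(E) = 0.6916 × 0.6839 + 0.3267 × 0.3161 = 0.47298524 + 0.10326987 = 0.57625511
  P(H|E) = 0.47298524 / 0.57625511 = 0.8208

Update 4:
  P(E) = 0.6916 × 0.8208 + 0.3267 × 0.1792 = 0.56766528 + 0.05854464 = 0.62620992
  P(H|E) = 0.56766528 / 0.62620992 = 0.9065

Final posterior: 0.9065


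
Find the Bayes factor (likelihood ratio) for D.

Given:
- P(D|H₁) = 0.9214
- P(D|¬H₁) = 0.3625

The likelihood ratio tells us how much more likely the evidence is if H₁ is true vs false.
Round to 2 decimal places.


Likelihood Ratio (LR) = P(D|H₁) / P(D|¬H₁)

LR = 0.9214 / 0.3625
   = 2.54

The evidence is 2.54 times more likely if H₁ is true than if H₁ is false.
LR > 1, so observing D raises the odds in favor of H₁.


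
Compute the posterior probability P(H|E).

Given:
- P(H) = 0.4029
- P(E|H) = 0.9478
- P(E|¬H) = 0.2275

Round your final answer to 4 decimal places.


Bayes' theorem: P(H|E) = P(E|H) × P(H) / P(E)

Step 1: Calculate P(E) using law of total probability
P(E) = P(E|H)P(H) + P(E|¬H)P(¬H)
     = 0.9478 × 0.4029 + 0.2275 × 0.5971
     = 0.38186862 + 0.13584025
     = 0.51770887

Step 2: Apply Bayes' theorem
P(H|E) = P(E|H) × P(H) / P(E)
       = 0.38186862 / 0.51770887
       = 0.7376


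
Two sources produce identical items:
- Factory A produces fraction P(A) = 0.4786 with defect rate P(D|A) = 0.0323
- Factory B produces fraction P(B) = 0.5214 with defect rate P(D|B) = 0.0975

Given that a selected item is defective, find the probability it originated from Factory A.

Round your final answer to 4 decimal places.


Let A = from Factory A, D = defective

Given:
- P(A) = 0.4786, P(B) = 0.5214
- P(D|A) = 0.0323, P(D|B) = 0.0975

Step 1: Find P(D)
P(D) = P(D|A)P(A) + P(D|B)P(B)
     = 0.0323 × 0.4786 + 0.0975 × 0.5214
     = 0.01545878 + 0.05083650
     = 0.06629528

Step 2: Apply Bayes' theorem
P(A|D) = P(D|A)P(A) / P(D)
       = 0.01545878 / 0.06629528
       = 0.2332


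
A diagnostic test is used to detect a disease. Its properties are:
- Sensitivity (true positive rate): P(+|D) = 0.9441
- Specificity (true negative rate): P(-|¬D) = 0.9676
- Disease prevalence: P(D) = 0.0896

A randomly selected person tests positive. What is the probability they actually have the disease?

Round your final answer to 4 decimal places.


Let D = has disease, + = positive test

Given:
- P(D) = 0.0896 (prevalence)
- P(+|D) = 0.9441 (sensitivity)
- P(-|¬D) = 0.9676 (specificity)
- P(+|¬D) = 0.0324 (false positive rate = 1 - specificity)

Step 1: Find P(+)
P(+) = P(+|D)P(D) + P(+|¬D)P(¬D)
     = 0.9441 × 0.0896 + 0.0324 × 0.9104
     = 0.08459136 + 0.02949696
     = 0.11408832

Step 2: Apply Bayes' theorem for P(D|+)
P(D|+) = P(+|D)P(D) / P(+)
       = 0.08459136 / 0.11408832
       = 0.7415


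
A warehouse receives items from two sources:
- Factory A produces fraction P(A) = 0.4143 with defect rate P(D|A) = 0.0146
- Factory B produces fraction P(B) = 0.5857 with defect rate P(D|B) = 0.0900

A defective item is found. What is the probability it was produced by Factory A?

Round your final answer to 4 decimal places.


Let A = from Factory A, D = defective

Given:
- P(A) = 0.4143, P(B) = 0.5857
- P(D|A) = 0.0146, P(D|B) = 0.0900

Step 1: Find P(D)
P(D) = P(D|A)P(A) + P(D|B)P(B)
     = 0.0146 × 0.4143 + 0.0900 × 0.5857
     = 0.00604878 + 0.05271300
     = 0.05876178

Step 2: Apply Bayes' theorem
P(A|D) = P(D|A)P(A) / P(D)
       = 0.00604878 / 0.05876178
       = 0.1029


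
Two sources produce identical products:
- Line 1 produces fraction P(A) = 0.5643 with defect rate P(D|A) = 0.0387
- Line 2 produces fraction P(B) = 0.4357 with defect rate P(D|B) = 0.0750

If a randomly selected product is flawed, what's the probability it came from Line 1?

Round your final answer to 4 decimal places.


Let A = from Line 1, D = flawed

Given:
- P(A) = 0.5643, P(B) = 0.4357
- P(D|A) = 0.0387, P(D|B) = 0.0750

Step 1: Find P(D)
P(D) = P(D|A)P(A) + P(D|B)P(B)
     = 0.0387 × 0.5643 + 0.0750 × 0.4357
     = 0.02183841 + 0.03267750
     = 0.05451591

Step 2: Apply Bayes' theorem
P(A|D) = P(D|A)P(A) / P(D)
       = 0.02183841 / 0.05451591
       = 0.4006


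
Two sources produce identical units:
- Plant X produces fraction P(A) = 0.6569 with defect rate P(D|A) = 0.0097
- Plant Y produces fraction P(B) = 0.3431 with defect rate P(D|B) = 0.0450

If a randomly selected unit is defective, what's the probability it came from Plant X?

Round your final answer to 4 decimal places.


Let A = from Plant X, D = defective

Given:
- P(A) = 0.6569, P(B) = 0.3431
- P(D|A) = 0.0097, P(D|B) = 0.0450

Step 1: Find P(D)
P(D) = P(D|A)P(A) + P(D|B)P(B)
     = 0.0097 × 0.6569 + 0.0450 × 0.3431
     = 0.00637193 + 0.01543950
     = 0.02181143

Step 2: Apply Bayes' theorem
P(A|D) = P(D|A)P(A) / P(D)
       = 0.00637193 / 0.02181143
       = 0.2921


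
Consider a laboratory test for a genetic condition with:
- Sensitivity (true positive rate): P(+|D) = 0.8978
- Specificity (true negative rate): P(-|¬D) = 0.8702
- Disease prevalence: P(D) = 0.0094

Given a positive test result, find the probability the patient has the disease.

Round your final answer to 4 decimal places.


Let D = has disease, + = positive test

Given:
- P(D) = 0.0094 (prevalence)
- P(+|D) = 0.8978 (sensitivity)
- P(-|¬D) = 0.8702 (specificity)
- P(+|¬D) = 0.1298 (false positive rate = 1 - specificity)

Step 1: Find P(+)
P(+) = P(+|D)P(D) + P(+|¬D)P(¬D)
     = 0.8978 × 0.0094 + 0.1298 × 0.9906
     = 0.00843932 + 0.12857988
     = 0.13701920

Step 2: Apply Bayes' theorem for P(D|+)
P(D|+) = P(+|D)P(D) / P(+)
       = 0.00843932 / 0.13701920
       = 0.0616


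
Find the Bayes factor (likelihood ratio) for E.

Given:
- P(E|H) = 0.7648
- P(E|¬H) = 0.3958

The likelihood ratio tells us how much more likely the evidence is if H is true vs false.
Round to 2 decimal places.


Likelihood Ratio (LR) = P(E|H) / P(E|¬H)

LR = 0.7648 / 0.3958
   = 1.93

The evidence is 1.93 times more likely if H is true than if H is false.
Because LR exceeds 1, E is evidence for H.


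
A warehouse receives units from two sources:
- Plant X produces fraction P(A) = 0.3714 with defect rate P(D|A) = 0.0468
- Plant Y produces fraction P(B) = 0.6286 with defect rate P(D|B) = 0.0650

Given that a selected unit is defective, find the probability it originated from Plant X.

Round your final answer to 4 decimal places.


Let A = from Plant X, D = defective

Given:
- P(A) = 0.3714, P(B) = 0.6286
- P(D|A) = 0.0468, P(D|B) = 0.0650

Step 1: Find P(D)
P(D) = P(D|A)P(A) + P(D|B)P(B)
     = 0.0468 × 0.3714 + 0.0650 × 0.6286
     = 0.01738152 + 0.04085900
     = 0.05824052

Step 2: Apply Bayes' theorem
P(A|D) = P(D|A)P(A) / P(D)
       = 0.01738152 / 0.05824052
       = 0.2984


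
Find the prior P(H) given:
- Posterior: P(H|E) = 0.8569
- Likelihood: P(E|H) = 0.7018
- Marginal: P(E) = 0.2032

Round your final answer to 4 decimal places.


From Bayes' theorem: P(H|E) = P(E|H) × P(H) / P(E)

Rearranging for P(H):
P(H) = P(H|E) × P(E) / P(E|H)
     = 0.8569 × 0.2032 / 0.7018
     = 0.17412208 / 0.7018
     = 0.2481


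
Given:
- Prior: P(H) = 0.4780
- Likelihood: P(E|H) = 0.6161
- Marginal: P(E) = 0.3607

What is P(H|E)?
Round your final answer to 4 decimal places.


Using Bayes' theorem:

P(H|E) = P(E|H) × P(H) / P(E)
       = 0.6161 × 0.4780 / 0.3607
       = 0.29449580 / 0.3607
       = 0.8165

The evidence strengthens our belief in H.
Prior: 0.4780 → Posterior: 0.8165


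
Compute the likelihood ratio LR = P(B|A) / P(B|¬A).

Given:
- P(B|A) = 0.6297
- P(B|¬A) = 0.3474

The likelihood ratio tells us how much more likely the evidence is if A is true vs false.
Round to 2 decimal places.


Likelihood Ratio (LR) = P(B|A) / P(B|¬A)

LR = 0.6297 / 0.3474
   = 1.81

The evidence is 1.81 times more likely if A is true than if A is false.
Because LR exceeds 1, B is evidence for A.


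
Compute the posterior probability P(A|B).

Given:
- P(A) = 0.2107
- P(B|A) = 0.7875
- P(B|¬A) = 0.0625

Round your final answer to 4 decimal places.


Bayes' theorem: P(A|B) = P(B|A) × P(A) / P(B)

Step 1: Calculate P(B) using law of total probability
P(B) = P(B|A)P(A) + P(B|¬A)P(¬A)
     = 0.7875 × 0.2107 + 0.0625 × 0.7893
     = 0.16592625 + 0.04933125
     = 0.21525750

Step 2: Apply Bayes' theorem
P(A|B) = P(B|A) × P(A) / P(B)
       = 0.16592625 / 0.21525750
       = 0.7708


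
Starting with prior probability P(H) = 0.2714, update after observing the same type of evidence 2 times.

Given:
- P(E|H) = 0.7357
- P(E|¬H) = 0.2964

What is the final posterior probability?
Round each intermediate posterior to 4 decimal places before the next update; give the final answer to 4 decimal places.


Sequential Bayesian updating:

Initial prior: P(H) = 0.2714

Update 1:
  P(E) = 0.7357 × 0.2714 + 0.2964 × 0.7286 = 0.19966898 + 0.21595704 = 0.41562602
  P(H|E) = 0.19966898 / 0.41562602 = 0.4804

Update 2:
  P(E) = 0.7357 × 0.4804 + 0.2964 × 0.5196 = 0.35343028 + 0.15400944 = 0.50743972
  P(H|E) = 0.35343028 / 0.50743972 = 0.6965

Final posterior: 0.6965


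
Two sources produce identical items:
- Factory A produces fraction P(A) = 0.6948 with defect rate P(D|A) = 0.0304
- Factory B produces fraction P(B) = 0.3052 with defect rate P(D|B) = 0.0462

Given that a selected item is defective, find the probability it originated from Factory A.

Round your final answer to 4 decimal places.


Let A = from Factory A, D = defective

Given:
- P(A) = 0.6948, P(B) = 0.3052
- P(D|A) = 0.0304, P(D|B) = 0.0462

Step 1: Find P(D)
P(D) = P(D|A)P(A) + P(D|B)P(B)
     = 0.0304 × 0.6948 + 0.0462 × 0.3052
     = 0.02112192 + 0.01410024
     = 0.03522216

Step 2: Apply Bayes' theorem
P(A|D) = P(D|A)P(A) / P(D)
       = 0.02112192 / 0.03522216
       = 0.5997


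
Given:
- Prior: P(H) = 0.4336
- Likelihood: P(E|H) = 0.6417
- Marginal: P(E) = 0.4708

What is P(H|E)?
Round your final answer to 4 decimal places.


Using Bayes' theorem:

P(H|E) = P(E|H) × P(H) / P(E)
       = 0.6417 × 0.4336 / 0.4708
       = 0.27824112 / 0.4708
       = 0.5910

The evidence strengthens our belief in H.
Prior: 0.4336 → Posterior: 0.5910


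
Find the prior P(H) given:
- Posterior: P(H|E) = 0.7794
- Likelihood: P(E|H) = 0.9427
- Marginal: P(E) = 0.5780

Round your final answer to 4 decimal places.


From Bayes' theorem: P(H|E) = P(E|H) × P(H) / P(E)

Rearranging for P(H):
P(H) = P(H|E) × P(E) / P(E|H)
     = 0.7794 × 0.5780 / 0.9427
     = 0.45049320 / 0.9427
     = 0.4779


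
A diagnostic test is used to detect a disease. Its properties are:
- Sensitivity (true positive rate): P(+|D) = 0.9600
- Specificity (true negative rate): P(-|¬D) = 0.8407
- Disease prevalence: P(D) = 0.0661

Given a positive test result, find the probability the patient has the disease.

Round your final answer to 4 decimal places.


Let D = has disease, + = positive test

Given:
- P(D) = 0.0661 (prevalence)
- P(+|D) = 0.9600 (sensitivity)
- P(-|¬D) = 0.8407 (specificity)
- P(+|¬D) = 0.1593 (false positive rate = 1 - specificity)

Step 1: Find P(+)
P(+) = P(+|D)P(D) + P(+|¬D)P(¬D)
     = 0.9600 × 0.0661 + 0.1593 × 0.9339
     = 0.06345600 + 0.14877027
     = 0.21222627

Step 2: Apply Bayes' theorem for P(D|+)
P(D|+) = P(+|D)P(D) / P(+)
       = 0.06345600 / 0.21222627
       = 0.2990


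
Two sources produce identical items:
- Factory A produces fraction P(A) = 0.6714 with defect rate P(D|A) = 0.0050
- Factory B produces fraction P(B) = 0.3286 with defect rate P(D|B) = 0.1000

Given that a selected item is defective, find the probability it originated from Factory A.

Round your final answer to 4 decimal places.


Let A = from Factory A, D = defective

Given:
- P(A) = 0.6714, P(B) = 0.3286
- P(D|A) = 0.0050, P(D|B) = 0.1000

Step 1: Find P(D)
P(D) = P(D|A)P(A) + P(D|B)P(B)
     = 0.0050 × 0.6714 + 0.1000 × 0.3286
     = 0.00335700 + 0.03286000
     = 0.03621700

Step 2: Apply Bayes' theorem
P(A|D) = P(D|A)P(A) / P(D)
       = 0.00335700 / 0.03621700
       = 0.0927


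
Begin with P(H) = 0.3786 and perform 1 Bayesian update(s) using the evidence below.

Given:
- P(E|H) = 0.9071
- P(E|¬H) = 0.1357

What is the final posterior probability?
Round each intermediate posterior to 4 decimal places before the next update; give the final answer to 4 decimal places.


Sequential Bayesian updating:

Initial prior: P(H) = 0.3786

Update 1:
  P(E) = 0.9071 × 0.3786 + 0.1357 × 0.6214 = 0.34342806 + 0.08432398 = 0.42775204
  P(H|E) = 0.34342806 / 0.42775204 = 0.8029

Final posterior: 0.8029


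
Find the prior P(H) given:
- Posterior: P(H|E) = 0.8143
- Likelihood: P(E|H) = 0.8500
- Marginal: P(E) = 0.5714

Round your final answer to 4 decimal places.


From Bayes' theorem: P(H|E) = P(E|H) × P(H) / P(E)

Rearranging for P(H):
P(H) = P(H|E) × P(E) / P(E|H)
     = 0.8143 × 0.5714 / 0.8500
     = 0.46529102 / 0.8500
     = 0.5474


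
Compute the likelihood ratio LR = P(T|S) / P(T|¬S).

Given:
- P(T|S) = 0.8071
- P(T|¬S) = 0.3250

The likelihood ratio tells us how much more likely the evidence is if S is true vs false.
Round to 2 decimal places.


Likelihood Ratio (LR) = P(T|S) / P(T|¬S)

LR = 0.8071 / 0.3250
   = 2.48

The evidence is 2.48 times more likely if S is true than if S is false.
LR > 1, so observing T raises the odds in favor of S.


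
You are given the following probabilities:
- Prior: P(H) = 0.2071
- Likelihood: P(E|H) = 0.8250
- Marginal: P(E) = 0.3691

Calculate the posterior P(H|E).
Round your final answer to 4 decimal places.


Using Bayes' theorem:

P(H|E) = P(E|H) × P(H) / P(E)
       = 0.8250 × 0.2071 / 0.3691
       = 0.17085750 / 0.3691
       = 0.4629

The evidence strengthens our belief in H.
Prior: 0.2071 → Posterior: 0.4629


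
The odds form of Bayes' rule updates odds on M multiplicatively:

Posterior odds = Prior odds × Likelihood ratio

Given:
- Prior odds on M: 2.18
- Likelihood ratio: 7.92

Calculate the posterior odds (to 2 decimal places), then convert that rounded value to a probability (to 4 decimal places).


Step 1: Calculate posterior odds
Posterior odds = Prior odds × LR
               = 2.18 × 7.92
               = 17.27

Step 2: Convert to probability
P(M|E) = Posterior odds / (1 + Posterior odds)
       = 17.27 / (1 + 17.27)
       = 17.27 / 18.27
       = 0.9453

The evidence increased P(M) from 0.6855 to 0.9453.


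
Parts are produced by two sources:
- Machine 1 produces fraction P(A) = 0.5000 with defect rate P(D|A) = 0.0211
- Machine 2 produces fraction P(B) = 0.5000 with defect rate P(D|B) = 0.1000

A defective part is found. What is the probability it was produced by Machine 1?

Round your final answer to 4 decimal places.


Let A = from Machine 1, D = defective

Given:
- P(A) = 0.5000, P(B) = 0.5000
- P(D|A) = 0.0211, P(D|B) = 0.1000

Step 1: Find P(D)
P(D) = P(D|A)P(A) + P(D|B)P(B)
     = 0.0211 × 0.5000 + 0.1000 × 0.5000
     = 0.01055000 + 0.05000000
     = 0.06055000

Step 2: Apply Bayes' theorem
P(A|D) = P(D|A)P(A) / P(D)
       = 0.01055000 / 0.06055000
       = 0.1742


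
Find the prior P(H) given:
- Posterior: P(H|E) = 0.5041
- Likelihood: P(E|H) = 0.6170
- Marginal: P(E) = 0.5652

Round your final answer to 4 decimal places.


From Bayes' theorem: P(H|E) = P(E|H) × P(H) / P(E)

Rearranging for P(H):
P(H) = P(H|E) × P(E) / P(E|H)
     = 0.5041 × 0.5652 / 0.6170
     = 0.28491732 / 0.6170
     = 0.4618


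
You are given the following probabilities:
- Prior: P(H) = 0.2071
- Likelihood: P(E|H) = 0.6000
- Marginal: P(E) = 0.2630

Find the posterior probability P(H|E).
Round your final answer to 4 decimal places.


Using Bayes' theorem:

P(H|E) = P(E|H) × P(H) / P(E)
       = 0.6000 × 0.2071 / 0.2630
       = 0.12426000 / 0.2630
       = 0.4725

The evidence strengthens our belief in H.
Prior: 0.2071 → Posterior: 0.4725


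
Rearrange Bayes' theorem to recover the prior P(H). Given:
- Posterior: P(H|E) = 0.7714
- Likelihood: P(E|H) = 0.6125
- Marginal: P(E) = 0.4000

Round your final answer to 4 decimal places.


From Bayes' theorem: P(H|E) = P(E|H) × P(H) / P(E)

Rearranging for P(H):
P(H) = P(H|E) × P(E) / P(E|H)
     = 0.7714 × 0.4000 / 0.6125
     = 0.30856000 / 0.6125
     = 0.5038


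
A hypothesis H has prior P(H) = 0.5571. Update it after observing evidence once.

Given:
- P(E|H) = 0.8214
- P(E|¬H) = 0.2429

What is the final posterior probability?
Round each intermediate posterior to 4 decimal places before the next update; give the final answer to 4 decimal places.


Sequential Bayesian updating:

Initial prior: P(H) = 0.5571

Update 1:
  P(E) = 0.8214 × 0.5571 + 0.2429 × 0.4429 = 0.45760194 + 0.10758041 = 0.56518235
  P(H|E) = 0.45760194 / 0.56518235 = 0.8097

Final posterior: 0.8097


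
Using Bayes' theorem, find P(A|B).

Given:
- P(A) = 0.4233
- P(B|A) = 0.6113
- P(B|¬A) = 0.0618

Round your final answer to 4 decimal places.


Bayes' theorem: P(A|B) = P(B|A) × P(A) / P(B)

Step 1: Calculate P(B) using law of total probability
P(B) = P(B|A)P(A) + P(B|¬A)P(¬A)
     = 0.6113 × 0.4233 + 0.0618 × 0.5767
     = 0.25876329 + 0.03564006
     = 0.29440335

Step 2: Apply Bayes' theorem
P(A|B) = P(B|A) × P(A) / P(B)
       = 0.25876329 / 0.29440335
       = 0.8789


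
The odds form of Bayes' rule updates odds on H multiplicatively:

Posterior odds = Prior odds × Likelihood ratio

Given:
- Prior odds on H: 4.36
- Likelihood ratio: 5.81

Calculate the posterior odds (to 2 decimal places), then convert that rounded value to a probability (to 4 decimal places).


Step 1: Calculate posterior odds
Posterior odds = Prior odds × LR
               = 4.36 × 5.81
               = 25.33

Step 2: Convert to probability
P(H|E) = Posterior odds / (1 + Posterior odds)
       = 25.33 / (1 + 25.33)
       = 25.33 / 26.33
       = 0.9620

The evidence increased P(H) from 0.8134 to 0.9620.


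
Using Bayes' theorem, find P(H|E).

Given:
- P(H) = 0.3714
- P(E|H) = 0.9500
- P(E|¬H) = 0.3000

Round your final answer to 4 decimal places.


Bayes' theorem: P(H|E) = P(E|H) × P(H) / P(E)

Step 1: Calculate P(E) using law of total probability
P(E) = P(E|H)P(H) + P(E|¬H)P(¬H)
     = 0.9500 × 0.3714 + 0.3000 × 0.6286
     = 0.35283000 + 0.18858000
     = 0.54141000

Step 2: Apply Bayes' theorem
P(H|E) = P(E|H) × P(H) / P(E)
       = 0.35283000 / 0.54141000
       = 0.6517


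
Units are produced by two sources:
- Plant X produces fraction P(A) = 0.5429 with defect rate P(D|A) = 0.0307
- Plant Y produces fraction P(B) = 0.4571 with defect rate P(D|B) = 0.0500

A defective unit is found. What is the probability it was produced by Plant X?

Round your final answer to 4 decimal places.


Let A = from Plant X, D = defective

Given:
- P(A) = 0.5429, P(B) = 0.4571
- P(D|A) = 0.0307, P(D|B) = 0.0500

Step 1: Find P(D)
P(D) = P(D|A)P(A) + P(D|B)P(B)
     = 0.0307 × 0.5429 + 0.0500 × 0.4571
     = 0.01666703 + 0.02285500
     = 0.03952203

Step 2: Apply Bayes' theorem
P(A|D) = P(D|A)P(A) / P(D)
       = 0.01666703 / 0.03952203
       = 0.4217


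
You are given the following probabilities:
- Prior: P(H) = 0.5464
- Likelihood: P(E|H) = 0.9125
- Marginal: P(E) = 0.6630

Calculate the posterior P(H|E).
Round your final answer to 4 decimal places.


Using Bayes' theorem:

P(H|E) = P(E|H) × P(H) / P(E)
       = 0.9125 × 0.5464 / 0.6630
       = 0.49859000 / 0.6630
       = 0.7520

The evidence strengthens our belief in H.
Prior: 0.5464 → Posterior: 0.7520


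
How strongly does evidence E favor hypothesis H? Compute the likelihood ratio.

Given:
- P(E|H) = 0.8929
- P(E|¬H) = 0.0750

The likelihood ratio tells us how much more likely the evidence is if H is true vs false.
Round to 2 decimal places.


Likelihood Ratio (LR) = P(E|H) / P(E|¬H)

LR = 0.8929 / 0.0750
   = 11.91

The evidence is 11.91 times more likely if H is true than if H is false.
Since LR > 1, the evidence supports H over ¬H.


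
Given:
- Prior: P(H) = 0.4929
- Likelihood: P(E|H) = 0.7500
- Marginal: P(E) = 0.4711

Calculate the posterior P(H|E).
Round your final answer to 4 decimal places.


Using Bayes' theorem:

P(H|E) = P(E|H) × P(H) / P(E)
       = 0.7500 × 0.4929 / 0.4711
       = 0.36967500 / 0.4711
       = 0.7847

The evidence strengthens our belief in H.
Prior: 0.4929 → Posterior: 0.7847


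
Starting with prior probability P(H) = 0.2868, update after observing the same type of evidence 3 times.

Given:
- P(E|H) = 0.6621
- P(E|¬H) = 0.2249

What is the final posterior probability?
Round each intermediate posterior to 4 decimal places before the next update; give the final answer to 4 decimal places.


Sequential Bayesian updating:

Initial prior: P(H) = 0.2868

Update 1:
  P(E) = 0.6621 × 0.2868 + 0.2249 × 0.7132 = 0.18989028 + 0.16039868 = 0.35028896
  P(H|E) = 0.18989028 / 0.35028896 = 0.5421

Update 2:
  P(E) = 0.6621 × 0.5421 + 0.2249 × 0.4579 = 0.35892441 + 0.10298171 = 0.46190612
  P(H|E) = 0.35892441 / 0.46190612 = 0.7771

Update 3:
  P(E) = 0.6621 × 0.7771 + 0.2249 × 0.2229 = 0.51451791 + 0.05013021 = 0.56464812
  P(H|E) = 0.51451791 / 0.56464812 = 0.9112

Final posterior: 0.9112


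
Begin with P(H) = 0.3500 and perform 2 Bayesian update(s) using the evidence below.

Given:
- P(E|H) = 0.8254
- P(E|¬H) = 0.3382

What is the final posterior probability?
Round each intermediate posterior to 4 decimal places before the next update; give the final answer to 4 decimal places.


Sequential Bayesian updating:

Initial prior: P(H) = 0.3500

Update 1:
  P(E) = 0.8254 × 0.3500 + 0.3382 × 0.6500 = 0.28889000 + 0.21983000 = 0.50872000
  P(H|E) = 0.28889000 / 0.50872000 = 0.5679

Update 2:
  P(E) = 0.8254 × 0.5679 + 0.3382 × 0.4321 = 0.46874466 + 0.14613622 = 0.61488088
  P(H|E) = 0.46874466 / 0.61488088 = 0.7623

Final posterior: 0.7623


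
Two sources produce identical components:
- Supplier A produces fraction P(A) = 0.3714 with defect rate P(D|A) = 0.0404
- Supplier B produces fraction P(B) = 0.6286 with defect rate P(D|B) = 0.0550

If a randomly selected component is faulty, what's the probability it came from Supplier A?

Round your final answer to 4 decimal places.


Let A = from Supplier A, D = faulty

Given:
- P(A) = 0.3714, P(B) = 0.6286
- P(D|A) = 0.0404, P(D|B) = 0.0550

Step 1: Find P(D)
P(D) = P(D|A)P(A) + P(D|B)P(B)
     = 0.0404 × 0.3714 + 0.0550 × 0.6286
     = 0.01500456 + 0.03457300
     = 0.04957756

Step 2: Apply Bayes' theorem
P(A|D) = P(D|A)P(A) / P(D)
       = 0.01500456 / 0.04957756
       = 0.3026


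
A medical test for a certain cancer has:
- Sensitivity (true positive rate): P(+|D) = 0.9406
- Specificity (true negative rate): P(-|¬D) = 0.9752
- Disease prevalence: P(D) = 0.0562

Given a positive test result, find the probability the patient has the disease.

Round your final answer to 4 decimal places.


Let D = has disease, + = positive test

Given:
- P(D) = 0.0562 (prevalence)
- P(+|D) = 0.9406 (sensitivity)
- P(-|¬D) = 0.9752 (specificity)
- P(+|¬D) = 0.0248 (false positive rate = 1 - specificity)

Step 1: Find P(+)
P(+) = P(+|D)P(D) + P(+|¬D)P(¬D)
     = 0.9406 × 0.0562 + 0.0248 × 0.9438
     = 0.05286172 + 0.02340624
     = 0.07626796

Step 2: Apply Bayes' theorem for P(D|+)
P(D|+) = P(+|D)P(D) / P(+)
       = 0.05286172 / 0.07626796
       = 0.6931
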